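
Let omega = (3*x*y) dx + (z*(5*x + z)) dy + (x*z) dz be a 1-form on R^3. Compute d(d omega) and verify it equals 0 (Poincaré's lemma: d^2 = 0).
d(d omega) = 0

Step 1: d omega = sum_{i<j} (∂f_j/∂x_i - ∂f_i/∂x_j) dx_i ∧ dx_j:
  coeff of dx ∧ dy: -3*x + 5*z
  coeff of dx ∧ dz: z
  coeff of dy ∧ dz: -5*x - 2*z
Step 2: Apply d again to each 2-form coefficient. The only possible 3-form in R^3 is dx ∧ dy ∧ dz, with coefficient
  ∂(coeff of dy∧dz)/∂x - ∂(coeff of dx∧dz)/∂y + ∂(coeff of dx∧dy)/∂z
  = ∂/∂x (-5*x - 2*z) - ∂/∂y (z) + ∂/∂z (-3*x + 5*z).
Each of these terms simplifies to sums of mixed partials that cancel in pairs. The result is 0 (by equality of mixed partials for smooth functions — Schwarz / Clairaut).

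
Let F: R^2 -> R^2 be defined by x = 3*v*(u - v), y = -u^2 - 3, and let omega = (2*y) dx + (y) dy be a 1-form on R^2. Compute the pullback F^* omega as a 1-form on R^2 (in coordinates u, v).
F^* omega = (2*u^3 - 6*u^2*v + 6*u - 18*v) du + (-6*u^3 + 12*u^2*v - 18*u + 36*v) dv

Using F^*(f dg) = (f ∘ F) d(g ∘ F), substitute each coordinate x_i by F_i(u, v) in f_i, and replace dx_i by d F_i = (∂F_i/∂u) du + (∂F_i/∂v) dv.
  For the x component: f_1(F) = -2*u^2 - 6; d F_1 = (3*v) du + (3*u - 6*v) dv
  For the y component: f_2(F) = -u^2 - 3; d F_2 = (-2*u) du + (0) dv
Combining and collecting du, dv coefficients:
  coeff of du: 2*u^3 - 6*u^2*v + 6*u - 18*v
  coeff of dv: -6*u^3 + 12*u^2*v - 18*u + 36*v
F^* omega = (2*u^3 - 6*u^2*v + 6*u - 18*v) du + (-6*u^3 + 12*u^2*v - 18*u + 36*v) dv.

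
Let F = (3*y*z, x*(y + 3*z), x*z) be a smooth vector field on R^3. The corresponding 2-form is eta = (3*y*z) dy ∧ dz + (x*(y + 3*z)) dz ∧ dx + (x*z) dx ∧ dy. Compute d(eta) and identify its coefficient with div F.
d(eta) = (2*x) dx ∧ dy ∧ dz; div F = 2*x

For a 2-form in R^3 of the form above, applying d gives a 3-form with coefficient ∂P/∂x + ∂Q/∂y + ∂R/∂z:
  ∂P/∂x = 0
  ∂Q/∂y = x
  ∂R/∂z = x
Sum = 2*x, which is exactly div F.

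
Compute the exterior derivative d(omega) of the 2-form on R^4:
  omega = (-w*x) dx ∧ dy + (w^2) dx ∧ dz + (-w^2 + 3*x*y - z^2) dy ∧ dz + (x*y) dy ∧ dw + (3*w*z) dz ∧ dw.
d(omega) = (-x + y) dx ∧ dy ∧ dw + (2*w) dx ∧ dz ∧ dw + (3*y) dx ∧ dy ∧ dz + (-2*w) dy ∧ dz ∧ dw

For a 2-form omega = sum_{i<j} g_{ij} dx_i ∧ dx_j, the exterior derivative is
  d(omega) = sum_{i<j} d(g_{ij}) ∧ dx_i ∧ dx_j = sum_{i<j, k} (∂g_{ij}/∂x_k) dx_k ∧ dx_i ∧ dx_j.
Expand each term, using dx_k ∧ dx_i ∧ dx_j = sgn(permutation) dx_{(a)} ∧ dx_{(b)} ∧ dx_{(c)} with (a < b < c) sorted:
  d(-w*x) includes (∂/∂w)(-w*x) dw = (-x) dw, which multiplied by dx ∧ dy gives (-x) dx ∧ dy ∧ dw
  d(w^2) includes (∂/∂w)(w^2) dw = (2*w) dw, which multiplied by dx ∧ dz gives (2*w) dx ∧ dz ∧ dw
  d(-w^2 + 3*x*y - z^2) includes (∂/∂x)(-w^2 + 3*x*y - z^2) dx = (3*y) dx, which multiplied by dy ∧ dz gives (3*y) dx ∧ dy ∧ dz
  d(-w^2 + 3*x*y - z^2) includes (∂/∂w)(-w^2 + 3*x*y - z^2) dw = (-2*w) dw, which multiplied by dy ∧ dz gives (-2*w) dy ∧ dz ∧ dw
  d(x*y) includes (∂/∂x)(x*y) dx = (y) dx, which multiplied by dy ∧ dw gives (y) dx ∧ dy ∧ dw
Collecting like 3-forms: d(omega) = (-x + y) dx ∧ dy ∧ dw + (2*w) dx ∧ dz ∧ dw + (3*y) dx ∧ dy ∧ dz + (-2*w) dy ∧ dz ∧ dw.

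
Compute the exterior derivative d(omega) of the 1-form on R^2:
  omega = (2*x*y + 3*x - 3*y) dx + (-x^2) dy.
d(omega) = (3 - 4*x) dx ∧ dy

For a 1-form omega = sum_i f_i dx_i, the exterior derivative is
  d(omega) = sum_{i < j} (∂f_j/∂x_i - ∂f_i/∂x_j) dx_i ∧ dx_j.
  coefficient of dx ∧ dy: ∂f_2/∂x - ∂f_1/∂y = ∂(-x^2)/∂x - ∂(2*x*y + 3*x - 3*y)/∂y = 3 - 4*x
Assembling: d(omega) = (3 - 4*x) dx ∧ dy.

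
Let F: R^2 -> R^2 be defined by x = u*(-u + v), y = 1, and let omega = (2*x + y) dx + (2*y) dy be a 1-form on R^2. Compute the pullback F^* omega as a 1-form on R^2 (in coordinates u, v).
F^* omega = (4*u^3 - 6*u^2*v + 2*u*v^2 - 2*u + v) du + (u*(-2*u^2 + 2*u*v + 1)) dv

Using F^*(f dg) = (f ∘ F) d(g ∘ F), substitute each coordinate x_i by F_i(u, v) in f_i, and replace dx_i by d F_i = (∂F_i/∂u) du + (∂F_i/∂v) dv.
  For the x component: f_1(F) = -2*u^2 + 2*u*v + 1; d F_1 = (-2*u + v) du + (u) dv
  For the y component: f_2(F) = 2; d F_2 = (0) du + (0) dv
Combining and collecting du, dv coefficients:
  coeff of du: 4*u^3 - 6*u^2*v + 2*u*v^2 - 2*u + v
  coeff of dv: u*(-2*u^2 + 2*u*v + 1)
F^* omega = (4*u^3 - 6*u^2*v + 2*u*v^2 - 2*u + v) du + (u*(-2*u^2 + 2*u*v + 1)) dv.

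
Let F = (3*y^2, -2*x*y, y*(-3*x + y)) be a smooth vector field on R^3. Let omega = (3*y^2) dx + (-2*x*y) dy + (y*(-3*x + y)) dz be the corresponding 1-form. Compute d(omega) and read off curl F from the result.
d(omega) = (-3*x + 2*y) dy ∧ dz + (3*y) dz ∧ dx + (-8*y) dx ∧ dy; curl F = (-3*x + 2*y, 3*y, -8*y)

d omega = sum_{i<j} (∂f_j/∂x_i - ∂f_i/∂x_j) dx_i ∧ dx_j. Under the identification (dy ∧ dz, dz ∧ dx, dx ∧ dy) ↔ (e_x, e_y, e_z), the coefficients are exactly the components of curl F. Compute:
  ∂R/∂y - ∂Q/∂z = (-3*x + 2*y) - (0) = -3*x + 2*y
  ∂P/∂z - ∂R/∂x = (0) - (-3*y) = 3*y
  ∂Q/∂x - ∂P/∂y = (-2*y) - (6*y) = -8*y.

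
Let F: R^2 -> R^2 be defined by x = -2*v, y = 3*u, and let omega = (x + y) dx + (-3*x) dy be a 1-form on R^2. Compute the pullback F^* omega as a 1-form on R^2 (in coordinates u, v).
F^* omega = (18*v) du + (-6*u + 4*v) dv

Using F^*(f dg) = (f ∘ F) d(g ∘ F), substitute each coordinate x_i by F_i(u, v) in f_i, and replace dx_i by d F_i = (∂F_i/∂u) du + (∂F_i/∂v) dv.
  For the x component: f_1(F) = 3*u - 2*v; d F_1 = (0) du + (-2) dv
  For the y component: f_2(F) = 6*v; d F_2 = (3) du + (0) dv
Combining and collecting du, dv coefficients:
  coeff of du: 18*v
  coeff of dv: -6*u + 4*v
F^* omega = (18*v) du + (-6*u + 4*v) dv.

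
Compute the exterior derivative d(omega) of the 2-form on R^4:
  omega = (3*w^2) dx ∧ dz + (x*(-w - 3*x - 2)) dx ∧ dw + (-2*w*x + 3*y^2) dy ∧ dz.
d(omega) = (6*w) dx ∧ dz ∧ dw + (-2*w) dx ∧ dy ∧ dz + (-2*x) dy ∧ dz ∧ dw

For a 2-form omega = sum_{i<j} g_{ij} dx_i ∧ dx_j, the exterior derivative is
  d(omega) = sum_{i<j} d(g_{ij}) ∧ dx_i ∧ dx_j = sum_{i<j, k} (∂g_{ij}/∂x_k) dx_k ∧ dx_i ∧ dx_j.
Expand each term, using dx_k ∧ dx_i ∧ dx_j = sgn(permutation) dx_{(a)} ∧ dx_{(b)} ∧ dx_{(c)} with (a < b < c) sorted:
  d(3*w^2) includes (∂/∂w)(3*w^2) dw = (6*w) dw, which multiplied by dx ∧ dz gives (6*w) dx ∧ dz ∧ dw
  d(-2*w*x + 3*y^2) includes (∂/∂x)(-2*w*x + 3*y^2) dx = (-2*w) dx, which multiplied by dy ∧ dz gives (-2*w) dx ∧ dy ∧ dz
  d(-2*w*x + 3*y^2) includes (∂/∂w)(-2*w*x + 3*y^2) dw = (-2*x) dw, which multiplied by dy ∧ dz gives (-2*x) dy ∧ dz ∧ dw
Collecting like 3-forms: d(omega) = (6*w) dx ∧ dz ∧ dw + (-2*w) dx ∧ dy ∧ dz + (-2*x) dy ∧ dz ∧ dw.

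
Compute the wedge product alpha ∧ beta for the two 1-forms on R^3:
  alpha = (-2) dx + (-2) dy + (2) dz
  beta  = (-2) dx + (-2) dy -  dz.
alpha ∧ beta = (6) dx ∧ dz + (6) dy ∧ dz

Distribute the wedge, using dx_i ∧ dx_j = -dx_j ∧ dx_i and dx_i ∧ dx_i = 0. For each pair (i, j) with i < j, the coefficient of dx_i ∧ dx_j in alpha ∧ beta is (alpha_i * beta_j - alpha_j * beta_i). Collecting: alpha ∧ beta = (6) dx ∧ dz + (6) dy ∧ dz.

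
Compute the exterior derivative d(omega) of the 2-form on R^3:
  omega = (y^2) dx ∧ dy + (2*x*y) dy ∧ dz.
d(omega) = (2*y) dx ∧ dy ∧ dz

For a 2-form omega = sum_{i<j} g_{ij} dx_i ∧ dx_j, the exterior derivative is
  d(omega) = sum_{i<j} d(g_{ij}) ∧ dx_i ∧ dx_j = sum_{i<j, k} (∂g_{ij}/∂x_k) dx_k ∧ dx_i ∧ dx_j.
Expand each term, using dx_k ∧ dx_i ∧ dx_j = sgn(permutation) dx_{(a)} ∧ dx_{(b)} ∧ dx_{(c)} with (a < b < c) sorted:
  d(2*x*y) includes (∂/∂x)(2*x*y) dx = (2*y) dx, which multiplied by dy ∧ dz gives (2*y) dx ∧ dy ∧ dz
Collecting like 3-forms: d(omega) = (2*y) dx ∧ dy ∧ dz.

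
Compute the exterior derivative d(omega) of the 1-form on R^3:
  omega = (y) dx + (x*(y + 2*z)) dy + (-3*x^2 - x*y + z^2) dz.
d(omega) = (y + 2*z - 1) dx ∧ dy + (-6*x - y) dx ∧ dz + (-3*x) dy ∧ dz

For a 1-form omega = sum_i f_i dx_i, the exterior derivative is
  d(omega) = sum_{i < j} (∂f_j/∂x_i - ∂f_i/∂x_j) dx_i ∧ dx_j.
  coefficient of dx ∧ dy: ∂f_2/∂x - ∂f_1/∂y = ∂(x*(y + 2*z))/∂x - ∂(y)/∂y = y + 2*z - 1
  coefficient of dx ∧ dz: ∂f_3/∂x - ∂f_1/∂z = ∂(-3*x^2 - x*y + z^2)/∂x - ∂(y)/∂z = -6*x - y
  coefficient of dy ∧ dz: ∂f_3/∂y - ∂f_2/∂z = ∂(-3*x^2 - x*y + z^2)/∂y - ∂(x*(y + 2*z))/∂z = -3*x
Assembling: d(omega) = (y + 2*z - 1) dx ∧ dy + (-6*x - y) dx ∧ dz + (-3*x) dy ∧ dz.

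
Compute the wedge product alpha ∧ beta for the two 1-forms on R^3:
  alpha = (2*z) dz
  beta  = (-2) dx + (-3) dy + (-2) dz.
alpha ∧ beta = (4*z) dx ∧ dz + (6*z) dy ∧ dz

Distribute the wedge, using dx_i ∧ dx_j = -dx_j ∧ dx_i and dx_i ∧ dx_i = 0. For each pair (i, j) with i < j, the coefficient of dx_i ∧ dx_j in alpha ∧ beta is (alpha_i * beta_j - alpha_j * beta_i). Collecting: alpha ∧ beta = (4*z) dx ∧ dz + (6*z) dy ∧ dz.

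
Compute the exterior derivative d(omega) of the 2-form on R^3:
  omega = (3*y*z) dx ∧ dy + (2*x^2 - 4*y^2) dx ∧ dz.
d(omega) = (11*y) dx ∧ dy ∧ dz

For a 2-form omega = sum_{i<j} g_{ij} dx_i ∧ dx_j, the exterior derivative is
  d(omega) = sum_{i<j} d(g_{ij}) ∧ dx_i ∧ dx_j = sum_{i<j, k} (∂g_{ij}/∂x_k) dx_k ∧ dx_i ∧ dx_j.
Expand each term, using dx_k ∧ dx_i ∧ dx_j = sgn(permutation) dx_{(a)} ∧ dx_{(b)} ∧ dx_{(c)} with (a < b < c) sorted:
  d(3*y*z) includes (∂/∂z)(3*y*z) dz = (3*y) dz, which multiplied by dx ∧ dy gives (3*y) dx ∧ dy ∧ dz
  d(2*x^2 - 4*y^2) includes (∂/∂y)(2*x^2 - 4*y^2) dy = (-8*y) dy, which multiplied by dx ∧ dz gives (8*y) dx ∧ dy ∧ dz
Collecting like 3-forms: d(omega) = (11*y) dx ∧ dy ∧ dz.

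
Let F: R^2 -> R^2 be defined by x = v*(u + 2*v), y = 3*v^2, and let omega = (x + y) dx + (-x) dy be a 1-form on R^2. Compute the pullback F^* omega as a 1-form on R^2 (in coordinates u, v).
F^* omega = (v^2*(u + 5*v)) du + (v*(u^2 + 3*u*v + 8*v^2)) dv

Using F^*(f dg) = (f ∘ F) d(g ∘ F), substitute each coordinate x_i by F_i(u, v) in f_i, and replace dx_i by d F_i = (∂F_i/∂u) du + (∂F_i/∂v) dv.
  For the x component: f_1(F) = v*(u + 5*v); d F_1 = (v) du + (u + 4*v) dv
  For the y component: f_2(F) = v*(-u - 2*v); d F_2 = (0) du + (6*v) dv
Combining and collecting du, dv coefficients:
  coeff of du: v^2*(u + 5*v)
  coeff of dv: v*(u^2 + 3*u*v + 8*v^2)
F^* omega = (v^2*(u + 5*v)) du + (v*(u^2 + 3*u*v + 8*v^2)) dv.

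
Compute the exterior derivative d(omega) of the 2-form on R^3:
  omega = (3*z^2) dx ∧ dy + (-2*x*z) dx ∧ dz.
d(omega) = (6*z) dx ∧ dy ∧ dz

For a 2-form omega = sum_{i<j} g_{ij} dx_i ∧ dx_j, the exterior derivative is
  d(omega) = sum_{i<j} d(g_{ij}) ∧ dx_i ∧ dx_j = sum_{i<j, k} (∂g_{ij}/∂x_k) dx_k ∧ dx_i ∧ dx_j.
Expand each term, using dx_k ∧ dx_i ∧ dx_j = sgn(permutation) dx_{(a)} ∧ dx_{(b)} ∧ dx_{(c)} with (a < b < c) sorted:
  d(3*z^2) includes (∂/∂z)(3*z^2) dz = (6*z) dz, which multiplied by dx ∧ dy gives (6*z) dx ∧ dy ∧ dz
Collecting like 3-forms: d(omega) = (6*z) dx ∧ dy ∧ dz.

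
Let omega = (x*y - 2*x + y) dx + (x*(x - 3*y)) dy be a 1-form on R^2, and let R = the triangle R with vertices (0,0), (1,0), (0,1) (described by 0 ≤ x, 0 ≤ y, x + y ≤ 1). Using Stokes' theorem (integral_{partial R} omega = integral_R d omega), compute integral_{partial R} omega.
integral_(partial R) omega = -5/6

Stokes: integral_partial_R omega = integral_R d omega with d omega = (∂Q/∂x - ∂P/∂y) dx ∧ dy.
  ∂Q/∂x = 2*x - 3*y
  ∂P/∂y = x + 1
  integrand = ∂Q/∂x - ∂P/∂y = x - 3*y - 1.
Integrating over R: integral_0^1 integral_0^{1-x} (x - 3*y - 1) dy dx = -5/6.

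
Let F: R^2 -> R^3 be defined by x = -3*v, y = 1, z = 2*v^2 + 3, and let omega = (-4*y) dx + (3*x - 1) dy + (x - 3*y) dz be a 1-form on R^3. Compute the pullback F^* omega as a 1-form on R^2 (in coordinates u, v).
F^* omega = (-12*v^2 - 12*v + 12) dv

Using F^*(f dg) = (f ∘ F) d(g ∘ F), substitute each coordinate x_i by F_i(u, v) in f_i, and replace dx_i by d F_i = (∂F_i/∂u) du + (∂F_i/∂v) dv.
  For the x component: f_1(F) = -4; d F_1 = (0) du + (-3) dv
  For the y component: f_2(F) = -9*v - 1; d F_2 = (0) du + (0) dv
  For the z component: f_3(F) = -3*v - 3; d F_3 = (0) du + (4*v) dv
Combining and collecting du, dv coefficients:
  coeff of du: 0
  coeff of dv: -12*v^2 - 12*v + 12
F^* omega = (-12*v^2 - 12*v + 12) dv.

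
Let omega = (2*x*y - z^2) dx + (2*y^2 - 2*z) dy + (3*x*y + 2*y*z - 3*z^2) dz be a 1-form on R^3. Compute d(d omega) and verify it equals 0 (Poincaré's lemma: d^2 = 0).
d(d omega) = 0

Step 1: d omega = sum_{i<j} (∂f_j/∂x_i - ∂f_i/∂x_j) dx_i ∧ dx_j:
  coeff of dx ∧ dy: -2*x
  coeff of dx ∧ dz: 3*y + 2*z
  coeff of dy ∧ dz: 3*x + 2*z + 2
Step 2: Apply d again to each 2-form coefficient. The only possible 3-form in R^3 is dx ∧ dy ∧ dz, with coefficient
  ∂(coeff of dy∧dz)/∂x - ∂(coeff of dx∧dz)/∂y + ∂(coeff of dx∧dy)/∂z
  = ∂/∂x (3*x + 2*z + 2) - ∂/∂y (3*y + 2*z) + ∂/∂z (-2*x).
Each of these terms simplifies to sums of mixed partials that cancel in pairs. The result is 0 (by equality of mixed partials for smooth functions — Schwarz / Clairaut).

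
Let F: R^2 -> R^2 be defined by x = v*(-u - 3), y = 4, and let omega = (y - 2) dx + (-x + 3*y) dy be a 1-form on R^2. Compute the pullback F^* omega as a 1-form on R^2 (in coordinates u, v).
F^* omega = (-2*v) du + (-2*u - 6) dv

Using F^*(f dg) = (f ∘ F) d(g ∘ F), substitute each coordinate x_i by F_i(u, v) in f_i, and replace dx_i by d F_i = (∂F_i/∂u) du + (∂F_i/∂v) dv.
  For the x component: f_1(F) = 2; d F_1 = (-v) du + (-u - 3) dv
  For the y component: f_2(F) = u*v + 3*v + 12; d F_2 = (0) du + (0) dv
Combining and collecting du, dv coefficients:
  coeff of du: -2*v
  coeff of dv: -2*u - 6
F^* omega = (-2*v) du + (-2*u - 6) dv.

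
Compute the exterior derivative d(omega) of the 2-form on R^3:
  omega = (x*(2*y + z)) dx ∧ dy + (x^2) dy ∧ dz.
d(omega) = (3*x) dx ∧ dy ∧ dz

For a 2-form omega = sum_{i<j} g_{ij} dx_i ∧ dx_j, the exterior derivative is
  d(omega) = sum_{i<j} d(g_{ij}) ∧ dx_i ∧ dx_j = sum_{i<j, k} (∂g_{ij}/∂x_k) dx_k ∧ dx_i ∧ dx_j.
Expand each term, using dx_k ∧ dx_i ∧ dx_j = sgn(permutation) dx_{(a)} ∧ dx_{(b)} ∧ dx_{(c)} with (a < b < c) sorted:
  d(x*(2*y + z)) includes (∂/∂z)(x*(2*y + z)) dz = (x) dz, which multiplied by dx ∧ dy gives (x) dx ∧ dy ∧ dz
  d(x^2) includes (∂/∂x)(x^2) dx = (2*x) dx, which multiplied by dy ∧ dz gives (2*x) dx ∧ dy ∧ dz
Collecting like 3-forms: d(omega) = (3*x) dx ∧ dy ∧ dz.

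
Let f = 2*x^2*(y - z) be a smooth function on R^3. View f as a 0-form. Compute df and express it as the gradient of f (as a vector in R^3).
df = (4*x*(y - z)) dx + (2*x^2) dy + (-2*x^2) dz; grad f = (4*x*(y - z), 2*x^2, -2*x^2)

For a 0-form f, d f = (∂f/∂x) dx + (∂f/∂y) dy + (∂f/∂z) dz. The components of the vector representation are exactly the entries of grad f in Cartesian coordinates:
  ∂f/∂x = 4*x*(y - z)
  ∂f/∂y = 2*x^2
  ∂f/∂z = -2*x^2.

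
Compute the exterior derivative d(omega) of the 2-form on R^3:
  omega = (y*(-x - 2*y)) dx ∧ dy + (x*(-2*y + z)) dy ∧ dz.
d(omega) = (-2*y + z) dx ∧ dy ∧ dz

For a 2-form omega = sum_{i<j} g_{ij} dx_i ∧ dx_j, the exterior derivative is
  d(omega) = sum_{i<j} d(g_{ij}) ∧ dx_i ∧ dx_j = sum_{i<j, k} (∂g_{ij}/∂x_k) dx_k ∧ dx_i ∧ dx_j.
Expand each term, using dx_k ∧ dx_i ∧ dx_j = sgn(permutation) dx_{(a)} ∧ dx_{(b)} ∧ dx_{(c)} with (a < b < c) sorted:
  d(x*(-2*y + z)) includes (∂/∂x)(x*(-2*y + z)) dx = (-2*y + z) dx, which multiplied by dy ∧ dz gives (-2*y + z) dx ∧ dy ∧ dz
Collecting like 3-forms: d(omega) = (-2*y + z) dx ∧ dy ∧ dz.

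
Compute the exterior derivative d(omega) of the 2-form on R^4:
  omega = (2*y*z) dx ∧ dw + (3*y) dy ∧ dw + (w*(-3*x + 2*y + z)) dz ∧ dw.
d(omega) = (-2*z) dx ∧ dy ∧ dw + (-3*w - 2*y) dx ∧ dz ∧ dw + (2*w) dy ∧ dz ∧ dw

For a 2-form omega = sum_{i<j} g_{ij} dx_i ∧ dx_j, the exterior derivative is
  d(omega) = sum_{i<j} d(g_{ij}) ∧ dx_i ∧ dx_j = sum_{i<j, k} (∂g_{ij}/∂x_k) dx_k ∧ dx_i ∧ dx_j.
Expand each term, using dx_k ∧ dx_i ∧ dx_j = sgn(permutation) dx_{(a)} ∧ dx_{(b)} ∧ dx_{(c)} with (a < b < c) sorted:
  d(2*y*z) includes (∂/∂y)(2*y*z) dy = (2*z) dy, which multiplied by dx ∧ dw gives (-2*z) dx ∧ dy ∧ dw
  d(2*y*z) includes (∂/∂z)(2*y*z) dz = (2*y) dz, which multiplied by dx ∧ dw gives (-2*y) dx ∧ dz ∧ dw
  d(w*(-3*x + 2*y + z)) includes (∂/∂x)(w*(-3*x + 2*y + z)) dx = (-3*w) dx, which multiplied by dz ∧ dw gives (-3*w) dx ∧ dz ∧ dw
  d(w*(-3*x + 2*y + z)) includes (∂/∂y)(w*(-3*x + 2*y + z)) dy = (2*w) dy, which multiplied by dz ∧ dw gives (2*w) dy ∧ dz ∧ dw
Collecting like 3-forms: d(omega) = (-2*z) dx ∧ dy ∧ dw + (-3*w - 2*y) dx ∧ dz ∧ dw + (2*w) dy ∧ dz ∧ dw.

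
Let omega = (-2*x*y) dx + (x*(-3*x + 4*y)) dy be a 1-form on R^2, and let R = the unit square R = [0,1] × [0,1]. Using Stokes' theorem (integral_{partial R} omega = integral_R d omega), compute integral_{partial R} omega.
integral_(partial R) omega = 0

Stokes: integral_partial_R omega = integral_R d omega with d omega = (∂Q/∂x - ∂P/∂y) dx ∧ dy.
  ∂Q/∂x = -6*x + 4*y
  ∂P/∂y = -2*x
  integrand = ∂Q/∂x - ∂P/∂y = -4*x + 4*y.
Integrating over R: integral_0^1 integral_0^1 (-4*x + 4*y) dx dy = 0.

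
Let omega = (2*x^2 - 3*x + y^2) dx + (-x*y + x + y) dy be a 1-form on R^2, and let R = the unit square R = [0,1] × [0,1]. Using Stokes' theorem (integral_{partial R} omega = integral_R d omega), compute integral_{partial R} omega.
integral_(partial R) omega = -1/2

Stokes: integral_partial_R omega = integral_R d omega with d omega = (∂Q/∂x - ∂P/∂y) dx ∧ dy.
  ∂Q/∂x = 1 - y
  ∂P/∂y = 2*y
  integrand = ∂Q/∂x - ∂P/∂y = 1 - 3*y.
Integrating over R: integral_0^1 integral_0^1 (1 - 3*y) dx dy = -1/2.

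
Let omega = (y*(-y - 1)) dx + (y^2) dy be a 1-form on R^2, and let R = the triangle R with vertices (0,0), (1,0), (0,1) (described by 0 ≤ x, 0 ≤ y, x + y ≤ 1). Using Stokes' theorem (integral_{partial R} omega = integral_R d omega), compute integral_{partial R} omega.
integral_(partial R) omega = 5/6

Stokes: integral_partial_R omega = integral_R d omega with d omega = (∂Q/∂x - ∂P/∂y) dx ∧ dy.
  ∂Q/∂x = 0
  ∂P/∂y = -2*y - 1
  integrand = ∂Q/∂x - ∂P/∂y = 2*y + 1.
Integrating over R: integral_0^1 integral_0^{1-x} (2*y + 1) dy dx = 5/6.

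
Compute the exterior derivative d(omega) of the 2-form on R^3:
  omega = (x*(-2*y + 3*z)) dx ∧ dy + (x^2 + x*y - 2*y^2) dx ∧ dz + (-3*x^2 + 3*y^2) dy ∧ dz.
d(omega) = (-4*x + 4*y) dx ∧ dy ∧ dz

For a 2-form omega = sum_{i<j} g_{ij} dx_i ∧ dx_j, the exterior derivative is
  d(omega) = sum_{i<j} d(g_{ij}) ∧ dx_i ∧ dx_j = sum_{i<j, k} (∂g_{ij}/∂x_k) dx_k ∧ dx_i ∧ dx_j.
Expand each term, using dx_k ∧ dx_i ∧ dx_j = sgn(permutation) dx_{(a)} ∧ dx_{(b)} ∧ dx_{(c)} with (a < b < c) sorted:
  d(x*(-2*y + 3*z)) includes (∂/∂z)(x*(-2*y + 3*z)) dz = (3*x) dz, which multiplied by dx ∧ dy gives (3*x) dx ∧ dy ∧ dz
  d(x^2 + x*y - 2*y^2) includes (∂/∂y)(x^2 + x*y - 2*y^2) dy = (x - 4*y) dy, which multiplied by dx ∧ dz gives (-x + 4*y) dx ∧ dy ∧ dz
  d(-3*x^2 + 3*y^2) includes (∂/∂x)(-3*x^2 + 3*y^2) dx = (-6*x) dx, which multiplied by dy ∧ dz gives (-6*x) dx ∧ dy ∧ dz
Collecting like 3-forms: d(omega) = (-4*x + 4*y) dx ∧ dy ∧ dz.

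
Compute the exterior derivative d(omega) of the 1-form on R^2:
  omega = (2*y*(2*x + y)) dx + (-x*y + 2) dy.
d(omega) = (-4*x - 5*y) dx ∧ dy

For a 1-form omega = sum_i f_i dx_i, the exterior derivative is
  d(omega) = sum_{i < j} (∂f_j/∂x_i - ∂f_i/∂x_j) dx_i ∧ dx_j.
  coefficient of dx ∧ dy: ∂f_2/∂x - ∂f_1/∂y = ∂(-x*y + 2)/∂x - ∂(2*y*(2*x + y))/∂y = -4*x - 5*y
Assembling: d(omega) = (-4*x - 5*y) dx ∧ dy.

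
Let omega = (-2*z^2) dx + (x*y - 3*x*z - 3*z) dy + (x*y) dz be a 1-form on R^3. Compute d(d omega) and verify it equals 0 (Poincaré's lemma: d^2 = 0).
d(d omega) = 0

Step 1: d omega = sum_{i<j} (∂f_j/∂x_i - ∂f_i/∂x_j) dx_i ∧ dx_j:
  coeff of dx ∧ dy: y - 3*z
  coeff of dx ∧ dz: y + 4*z
  coeff of dy ∧ dz: 4*x + 3
Step 2: Apply d again to each 2-form coefficient. The only possible 3-form in R^3 is dx ∧ dy ∧ dz, with coefficient
  ∂(coeff of dy∧dz)/∂x - ∂(coeff of dx∧dz)/∂y + ∂(coeff of dx∧dy)/∂z
  = ∂/∂x (4*x + 3) - ∂/∂y (y + 4*z) + ∂/∂z (y - 3*z).
Each of these terms simplifies to sums of mixed partials that cancel in pairs. The result is 0 (by equality of mixed partials for smooth functions — Schwarz / Clairaut).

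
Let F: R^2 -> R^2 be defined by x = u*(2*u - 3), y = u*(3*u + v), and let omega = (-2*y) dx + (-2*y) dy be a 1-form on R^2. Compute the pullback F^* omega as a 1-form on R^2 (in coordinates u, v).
F^* omega = (2*u*(-30*u^2 - 13*u*v + 9*u - v^2 + 3*v)) du + (2*u^2*(-3*u - v)) dv

Using F^*(f dg) = (f ∘ F) d(g ∘ F), substitute each coordinate x_i by F_i(u, v) in f_i, and replace dx_i by d F_i = (∂F_i/∂u) du + (∂F_i/∂v) dv.
  For the x component: f_1(F) = 2*u*(-3*u - v); d F_1 = (4*u - 3) du + (0) dv
  For the y component: f_2(F) = 2*u*(-3*u - v); d F_2 = (6*u + v) du + (u) dv
Combining and collecting du, dv coefficients:
  coeff of du: 2*u*(-30*u^2 - 13*u*v + 9*u - v^2 + 3*v)
  coeff of dv: 2*u^2*(-3*u - v)
F^* omega = (2*u*(-30*u^2 - 13*u*v + 9*u - v^2 + 3*v)) du + (2*u^2*(-3*u - v)) dv.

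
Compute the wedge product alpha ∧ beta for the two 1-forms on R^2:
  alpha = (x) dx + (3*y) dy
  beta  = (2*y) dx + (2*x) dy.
alpha ∧ beta = (2*x^2 - 6*y^2) dx ∧ dy

Distribute the wedge, using dx_i ∧ dx_j = -dx_j ∧ dx_i and dx_i ∧ dx_i = 0. For each pair (i, j) with i < j, the coefficient of dx_i ∧ dx_j in alpha ∧ beta is (alpha_i * beta_j - alpha_j * beta_i). Collecting: alpha ∧ beta = (2*x^2 - 6*y^2) dx ∧ dy.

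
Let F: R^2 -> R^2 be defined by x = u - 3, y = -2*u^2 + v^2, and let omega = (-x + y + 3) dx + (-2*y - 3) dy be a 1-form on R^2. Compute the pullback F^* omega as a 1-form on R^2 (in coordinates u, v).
F^* omega = (-16*u^3 - 2*u^2 + 8*u*v^2 + 11*u + v^2 + 6) du + (2*v*(4*u^2 - 2*v^2 - 3)) dv

Using F^*(f dg) = (f ∘ F) d(g ∘ F), substitute each coordinate x_i by F_i(u, v) in f_i, and replace dx_i by d F_i = (∂F_i/∂u) du + (∂F_i/∂v) dv.
  For the x component: f_1(F) = -2*u^2 - u + v^2 + 6; d F_1 = (1) du + (0) dv
  For the y component: f_2(F) = 4*u^2 - 2*v^2 - 3; d F_2 = (-4*u) du + (2*v) dv
Combining and collecting du, dv coefficients:
  coeff of du: -16*u^3 - 2*u^2 + 8*u*v^2 + 11*u + v^2 + 6
  coeff of dv: 2*v*(4*u^2 - 2*v^2 - 3)
F^* omega = (-16*u^3 - 2*u^2 + 8*u*v^2 + 11*u + v^2 + 6) du + (2*v*(4*u^2 - 2*v^2 - 3)) dv.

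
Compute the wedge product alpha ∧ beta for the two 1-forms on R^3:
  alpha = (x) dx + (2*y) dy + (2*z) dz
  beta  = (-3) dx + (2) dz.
alpha ∧ beta = (2*x + 6*z) dx ∧ dz + (6*y) dx ∧ dy + (4*y) dy ∧ dz

Distribute the wedge, using dx_i ∧ dx_j = -dx_j ∧ dx_i and dx_i ∧ dx_i = 0. For each pair (i, j) with i < j, the coefficient of dx_i ∧ dx_j in alpha ∧ beta is (alpha_i * beta_j - alpha_j * beta_i). Collecting: alpha ∧ beta = (2*x + 6*z) dx ∧ dz + (6*y) dx ∧ dy + (4*y) dy ∧ dz.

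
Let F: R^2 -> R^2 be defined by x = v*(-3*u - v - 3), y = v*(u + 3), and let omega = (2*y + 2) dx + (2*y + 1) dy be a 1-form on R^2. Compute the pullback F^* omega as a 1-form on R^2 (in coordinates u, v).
F^* omega = (v*(-4*u*v - 12*v - 5)) du + (-4*u^2*v - 4*u*v^2 - 12*u*v - 5*u - 12*v^2 - 4*v - 3) dv

Using F^*(f dg) = (f ∘ F) d(g ∘ F), substitute each coordinate x_i by F_i(u, v) in f_i, and replace dx_i by d F_i = (∂F_i/∂u) du + (∂F_i/∂v) dv.
  For the x component: f_1(F) = 2*u*v + 6*v + 2; d F_1 = (-3*v) du + (-3*u - 2*v - 3) dv
  For the y component: f_2(F) = 2*u*v + 6*v + 1; d F_2 = (v) du + (u + 3) dv
Combining and collecting du, dv coefficients:
  coeff of du: v*(-4*u*v - 12*v - 5)
  coeff of dv: -4*u^2*v - 4*u*v^2 - 12*u*v - 5*u - 12*v^2 - 4*v - 3
F^* omega = (v*(-4*u*v - 12*v - 5)) du + (-4*u^2*v - 4*u*v^2 - 12*u*v - 5*u - 12*v^2 - 4*v - 3) dv.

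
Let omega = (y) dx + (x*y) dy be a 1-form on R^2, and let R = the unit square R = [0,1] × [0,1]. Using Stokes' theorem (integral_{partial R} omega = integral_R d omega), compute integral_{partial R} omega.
integral_(partial R) omega = -1/2

Stokes: integral_partial_R omega = integral_R d omega with d omega = (∂Q/∂x - ∂P/∂y) dx ∧ dy.
  ∂Q/∂x = y
  ∂P/∂y = 1
  integrand = ∂Q/∂x - ∂P/∂y = y - 1.
Integrating over R: integral_0^1 integral_0^1 (y - 1) dx dy = -1/2.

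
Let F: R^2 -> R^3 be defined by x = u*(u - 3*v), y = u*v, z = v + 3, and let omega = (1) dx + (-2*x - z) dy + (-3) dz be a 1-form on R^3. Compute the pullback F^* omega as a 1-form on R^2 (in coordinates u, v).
F^* omega = (-2*u^2*v + 6*u*v^2 + 2*u - v^2 - 6*v) du + (-2*u^3 + 6*u^2*v - u*v - 6*u - 3) dv

Using F^*(f dg) = (f ∘ F) d(g ∘ F), substitute each coordinate x_i by F_i(u, v) in f_i, and replace dx_i by d F_i = (∂F_i/∂u) du + (∂F_i/∂v) dv.
  For the x component: f_1(F) = 1; d F_1 = (2*u - 3*v) du + (-3*u) dv
  For the y component: f_2(F) = -2*u^2 + 6*u*v - v - 3; d F_2 = (v) du + (u) dv
  For the z component: f_3(F) = -3; d F_3 = (0) du + (1) dv
Combining and collecting du, dv coefficients:
  coeff of du: -2*u^2*v + 6*u*v^2 + 2*u - v^2 - 6*v
  coeff of dv: -2*u^3 + 6*u^2*v - u*v - 6*u - 3
F^* omega = (-2*u^2*v + 6*u*v^2 + 2*u - v^2 - 6*v) du + (-2*u^3 + 6*u^2*v - u*v - 6*u - 3) dv.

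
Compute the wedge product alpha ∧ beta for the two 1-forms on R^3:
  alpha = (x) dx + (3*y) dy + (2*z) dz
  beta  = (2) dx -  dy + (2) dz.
alpha ∧ beta = (-x - 6*y) dx ∧ dy + (2*x - 4*z) dx ∧ dz + (6*y + 2*z) dy ∧ dz

Distribute the wedge, using dx_i ∧ dx_j = -dx_j ∧ dx_i and dx_i ∧ dx_i = 0. For each pair (i, j) with i < j, the coefficient of dx_i ∧ dx_j in alpha ∧ beta is (alpha_i * beta_j - alpha_j * beta_i). Collecting: alpha ∧ beta = (-x - 6*y) dx ∧ dy + (2*x - 4*z) dx ∧ dz + (6*y + 2*z) dy ∧ dz.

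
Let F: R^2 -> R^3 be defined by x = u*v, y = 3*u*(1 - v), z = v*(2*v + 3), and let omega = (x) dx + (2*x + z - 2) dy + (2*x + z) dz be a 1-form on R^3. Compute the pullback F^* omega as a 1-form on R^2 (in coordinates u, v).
F^* omega = (-5*u*v^2 + 6*u*v - 6*v^3 - 3*v^2 + 15*v - 6) du + (-5*u^2*v + 2*u*v^2 - 3*u*v + 6*u + 8*v^3 + 18*v^2 + 9*v) dv

Using F^*(f dg) = (f ∘ F) d(g ∘ F), substitute each coordinate x_i by F_i(u, v) in f_i, and replace dx_i by d F_i = (∂F_i/∂u) du + (∂F_i/∂v) dv.
  For the x component: f_1(F) = u*v; d F_1 = (v) du + (u) dv
  For the y component: f_2(F) = 2*u*v + 2*v^2 + 3*v - 2; d F_2 = (3 - 3*v) du + (-3*u) dv
  For the z component: f_3(F) = v*(2*u + 2*v + 3); d F_3 = (0) du + (4*v + 3) dv
Combining and collecting du, dv coefficients:
  coeff of du: -5*u*v^2 + 6*u*v - 6*v^3 - 3*v^2 + 15*v - 6
  coeff of dv: -5*u^2*v + 2*u*v^2 - 3*u*v + 6*u + 8*v^3 + 18*v^2 + 9*v
F^* omega = (-5*u*v^2 + 6*u*v - 6*v^3 - 3*v^2 + 15*v - 6) du + (-5*u^2*v + 2*u*v^2 - 3*u*v + 6*u + 8*v^3 + 18*v^2 + 9*v) dv.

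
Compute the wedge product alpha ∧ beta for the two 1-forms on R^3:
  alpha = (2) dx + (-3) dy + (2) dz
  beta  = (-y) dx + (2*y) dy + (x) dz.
alpha ∧ beta = (y) dx ∧ dy + (2*x + 2*y) dx ∧ dz + (-3*x - 4*y) dy ∧ dz

Distribute the wedge, using dx_i ∧ dx_j = -dx_j ∧ dx_i and dx_i ∧ dx_i = 0. For each pair (i, j) with i < j, the coefficient of dx_i ∧ dx_j in alpha ∧ beta is (alpha_i * beta_j - alpha_j * beta_i). Collecting: alpha ∧ beta = (y) dx ∧ dy + (2*x + 2*y) dx ∧ dz + (-3*x - 4*y) dy ∧ dz.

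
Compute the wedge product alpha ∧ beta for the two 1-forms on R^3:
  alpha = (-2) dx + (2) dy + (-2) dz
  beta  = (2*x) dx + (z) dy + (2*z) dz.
alpha ∧ beta = (-4*x - 2*z) dx ∧ dy + (4*x - 4*z) dx ∧ dz + (6*z) dy ∧ dz

Distribute the wedge, using dx_i ∧ dx_j = -dx_j ∧ dx_i and dx_i ∧ dx_i = 0. For each pair (i, j) with i < j, the coefficient of dx_i ∧ dx_j in alpha ∧ beta is (alpha_i * beta_j - alpha_j * beta_i). Collecting: alpha ∧ beta = (-4*x - 2*z) dx ∧ dy + (4*x - 4*z) dx ∧ dz + (6*z) dy ∧ dz.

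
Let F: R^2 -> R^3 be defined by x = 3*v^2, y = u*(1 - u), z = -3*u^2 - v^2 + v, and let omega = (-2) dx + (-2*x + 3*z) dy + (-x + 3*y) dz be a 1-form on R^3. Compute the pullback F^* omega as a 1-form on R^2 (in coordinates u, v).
F^* omega = (36*u^3 - 27*u^2 + 36*u*v^2 - 6*u*v - 9*v^2 + 3*v) du + (6*u^2*v - 3*u^2 - 6*u*v + 3*u + 6*v^3 - 3*v^2 - 12*v) dv

Using F^*(f dg) = (f ∘ F) d(g ∘ F), substitute each coordinate x_i by F_i(u, v) in f_i, and replace dx_i by d F_i = (∂F_i/∂u) du + (∂F_i/∂v) dv.
  For the x component: f_1(F) = -2; d F_1 = (0) du + (6*v) dv
  For the y component: f_2(F) = -9*u^2 - 9*v^2 + 3*v; d F_2 = (1 - 2*u) du + (0) dv
  For the z component: f_3(F) = -3*u^2 + 3*u - 3*v^2; d F_3 = (-6*u) du + (1 - 2*v) dv
Combining and collecting du, dv coefficients:
  coeff of du: 36*u^3 - 27*u^2 + 36*u*v^2 - 6*u*v - 9*v^2 + 3*v
  coeff of dv: 6*u^2*v - 3*u^2 - 6*u*v + 3*u + 6*v^3 - 3*v^2 - 12*v
F^* omega = (36*u^3 - 27*u^2 + 36*u*v^2 - 6*u*v - 9*v^2 + 3*v) du + (6*u^2*v - 3*u^2 - 6*u*v + 3*u + 6*v^3 - 3*v^2 - 12*v) dv.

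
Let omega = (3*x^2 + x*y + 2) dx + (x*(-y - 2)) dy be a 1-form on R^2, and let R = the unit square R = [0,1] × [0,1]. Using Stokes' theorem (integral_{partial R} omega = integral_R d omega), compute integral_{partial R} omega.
integral_(partial R) omega = -3

Stokes: integral_partial_R omega = integral_R d omega with d omega = (∂Q/∂x - ∂P/∂y) dx ∧ dy.
  ∂Q/∂x = -y - 2
  ∂P/∂y = x
  integrand = ∂Q/∂x - ∂P/∂y = -x - y - 2.
Integrating over R: integral_0^1 integral_0^1 (-x - y - 2) dx dy = -3.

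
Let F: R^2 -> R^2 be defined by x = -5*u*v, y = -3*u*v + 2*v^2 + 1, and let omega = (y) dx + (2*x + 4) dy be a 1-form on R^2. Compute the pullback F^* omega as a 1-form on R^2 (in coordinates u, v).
F^* omega = (v*(45*u*v - 10*v^2 - 17)) du + (45*u^2*v - 50*u*v^2 - 17*u + 16*v) dv

Using F^*(f dg) = (f ∘ F) d(g ∘ F), substitute each coordinate x_i by F_i(u, v) in f_i, and replace dx_i by d F_i = (∂F_i/∂u) du + (∂F_i/∂v) dv.
  For the x component: f_1(F) = -3*u*v + 2*v^2 + 1; d F_1 = (-5*v) du + (-5*u) dv
  For the y component: f_2(F) = -10*u*v + 4; d F_2 = (-3*v) du + (-3*u + 4*v) dv
Combining and collecting du, dv coefficients:
  coeff of du: v*(45*u*v - 10*v^2 - 17)
  coeff of dv: 45*u^2*v - 50*u*v^2 - 17*u + 16*v
F^* omega = (v*(45*u*v - 10*v^2 - 17)) du + (45*u^2*v - 50*u*v^2 - 17*u + 16*v) dv.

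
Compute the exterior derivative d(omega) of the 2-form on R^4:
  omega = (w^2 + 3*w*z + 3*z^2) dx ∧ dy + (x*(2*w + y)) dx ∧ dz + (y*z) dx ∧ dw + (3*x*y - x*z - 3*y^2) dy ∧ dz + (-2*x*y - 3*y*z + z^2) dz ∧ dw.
d(omega) = (3*w - x + 3*y + 5*z) dx ∧ dy ∧ dz + (2*w + 2*z) dx ∧ dy ∧ dw + (2*x - 3*y) dx ∧ dz ∧ dw + (-2*x - 3*z) dy ∧ dz ∧ dw

For a 2-form omega = sum_{i<j} g_{ij} dx_i ∧ dx_j, the exterior derivative is
  d(omega) = sum_{i<j} d(g_{ij}) ∧ dx_i ∧ dx_j = sum_{i<j, k} (∂g_{ij}/∂x_k) dx_k ∧ dx_i ∧ dx_j.
Expand each term, using dx_k ∧ dx_i ∧ dx_j = sgn(permutation) dx_{(a)} ∧ dx_{(b)} ∧ dx_{(c)} with (a < b < c) sorted:
  d(w^2 + 3*w*z + 3*z^2) includes (∂/∂z)(w^2 + 3*w*z + 3*z^2) dz = (3*w + 6*z) dz, which multiplied by dx ∧ dy gives (3*w + 6*z) dx ∧ dy ∧ dz
  d(w^2 + 3*w*z + 3*z^2) includes (∂/∂w)(w^2 + 3*w*z + 3*z^2) dw = (2*w + 3*z) dw, which multiplied by dx ∧ dy gives (2*w + 3*z) dx ∧ dy ∧ dw
  d(x*(2*w + y)) includes (∂/∂y)(x*(2*w + y)) dy = (x) dy, which multiplied by dx ∧ dz gives (-x) dx ∧ dy ∧ dz
  d(x*(2*w + y)) includes (∂/∂w)(x*(2*w + y)) dw = (2*x) dw, which multiplied by dx ∧ dz gives (2*x) dx ∧ dz ∧ dw
  d(y*z) includes (∂/∂y)(y*z) dy = (z) dy, which multiplied by dx ∧ dw gives (-z) dx ∧ dy ∧ dw
  d(y*z) includes (∂/∂z)(y*z) dz = (y) dz, which multiplied by dx ∧ dw gives (-y) dx ∧ dz ∧ dw
  d(3*x*y - x*z - 3*y^2) includes (∂/∂x)(3*x*y - x*z - 3*y^2) dx = (3*y - z) dx, which multiplied by dy ∧ dz gives (3*y - z) dx ∧ dy ∧ dz
  d(-2*x*y - 3*y*z + z^2) includes (∂/∂x)(-2*x*y - 3*y*z + z^2) dx = (-2*y) dx, which multiplied by dz ∧ dw gives (-2*y) dx ∧ dz ∧ dw
  d(-2*x*y - 3*y*z + z^2) includes (∂/∂y)(-2*x*y - 3*y*z + z^2) dy = (-2*x - 3*z) dy, which multiplied by dz ∧ dw gives (-2*x - 3*z) dy ∧ dz ∧ dw
Collecting like 3-forms: d(omega) = (3*w - x + 3*y + 5*z) dx ∧ dy ∧ dz + (2*w + 2*z) dx ∧ dy ∧ dw + (2*x - 3*y) dx ∧ dz ∧ dw + (-2*x - 3*z) dy ∧ dz ∧ dw.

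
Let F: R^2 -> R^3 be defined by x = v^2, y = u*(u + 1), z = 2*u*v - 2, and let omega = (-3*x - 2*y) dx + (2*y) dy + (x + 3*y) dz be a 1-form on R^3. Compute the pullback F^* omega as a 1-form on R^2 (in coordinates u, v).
F^* omega = (4*u^3 + 6*u^2*v + 6*u^2 + 6*u*v + 2*u + 2*v^3) du + (6*u^3 - 4*u^2*v + 6*u^2 + 2*u*v^2 - 4*u*v - 6*v^3) dv

Using F^*(f dg) = (f ∘ F) d(g ∘ F), substitute each coordinate x_i by F_i(u, v) in f_i, and replace dx_i by d F_i = (∂F_i/∂u) du + (∂F_i/∂v) dv.
  For the x component: f_1(F) = -2*u^2 - 2*u - 3*v^2; d F_1 = (0) du + (2*v) dv
  For the y component: f_2(F) = 2*u*(u + 1); d F_2 = (2*u + 1) du + (0) dv
  For the z component: f_3(F) = 3*u^2 + 3*u + v^2; d F_3 = (2*v) du + (2*u) dv
Combining and collecting du, dv coefficients:
  coeff of du: 4*u^3 + 6*u^2*v + 6*u^2 + 6*u*v + 2*u + 2*v^3
  coeff of dv: 6*u^3 - 4*u^2*v + 6*u^2 + 2*u*v^2 - 4*u*v - 6*v^3
F^* omega = (4*u^3 + 6*u^2*v + 6*u^2 + 6*u*v + 2*u + 2*v^3) du + (6*u^3 - 4*u^2*v + 6*u^2 + 2*u*v^2 - 4*u*v - 6*v^3) dv.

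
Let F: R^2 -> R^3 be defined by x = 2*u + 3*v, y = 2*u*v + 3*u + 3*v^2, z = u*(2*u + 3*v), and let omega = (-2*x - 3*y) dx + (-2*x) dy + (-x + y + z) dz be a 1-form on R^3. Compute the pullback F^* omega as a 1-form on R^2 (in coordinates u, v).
F^* omega = (8*u^3 + 26*u^2*v + 4*u^2 + 27*u*v^2 - 29*u*v - 38*u + 9*v^3 - 39*v^2 - 30*v) du + (6*u^3 + 15*u^2*v - 5*u^2 + 9*u*v^2 - 63*u*v - 39*u - 63*v^2 - 18*v) dv

Using F^*(f dg) = (f ∘ F) d(g ∘ F), substitute each coordinate x_i by F_i(u, v) in f_i, and replace dx_i by d F_i = (∂F_i/∂u) du + (∂F_i/∂v) dv.
  For the x component: f_1(F) = -6*u*v - 13*u - 9*v^2 - 6*v; d F_1 = (2) du + (3) dv
  For the y component: f_2(F) = -4*u - 6*v; d F_2 = (2*v + 3) du + (2*u + 6*v) dv
  For the z component: f_3(F) = 2*u^2 + 5*u*v + u + 3*v^2 - 3*v; d F_3 = (4*u + 3*v) du + (3*u) dv
Combining and collecting du, dv coefficients:
  coeff of du: 8*u^3 + 26*u^2*v + 4*u^2 + 27*u*v^2 - 29*u*v - 38*u + 9*v^3 - 39*v^2 - 30*v
  coeff of dv: 6*u^3 + 15*u^2*v - 5*u^2 + 9*u*v^2 - 63*u*v - 39*u - 63*v^2 - 18*v
F^* omega = (8*u^3 + 26*u^2*v + 4*u^2 + 27*u*v^2 - 29*u*v - 38*u + 9*v^3 - 39*v^2 - 30*v) du + (6*u^3 + 15*u^2*v - 5*u^2 + 9*u*v^2 - 63*u*v - 39*u - 63*v^2 - 18*v) dv.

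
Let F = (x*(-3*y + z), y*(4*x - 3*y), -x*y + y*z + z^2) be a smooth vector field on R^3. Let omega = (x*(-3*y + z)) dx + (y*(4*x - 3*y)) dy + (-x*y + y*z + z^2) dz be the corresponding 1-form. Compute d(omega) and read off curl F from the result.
d(omega) = (-x + z) dy ∧ dz + (x + y) dz ∧ dx + (3*x + 4*y) dx ∧ dy; curl F = (-x + z, x + y, 3*x + 4*y)

d omega = sum_{i<j} (∂f_j/∂x_i - ∂f_i/∂x_j) dx_i ∧ dx_j. Under the identification (dy ∧ dz, dz ∧ dx, dx ∧ dy) ↔ (e_x, e_y, e_z), the coefficients are exactly the components of curl F. Compute:
  ∂R/∂y - ∂Q/∂z = (-x + z) - (0) = -x + z
  ∂P/∂z - ∂R/∂x = (x) - (-y) = x + y
  ∂Q/∂x - ∂P/∂y = (4*y) - (-3*x) = 3*x + 4*y.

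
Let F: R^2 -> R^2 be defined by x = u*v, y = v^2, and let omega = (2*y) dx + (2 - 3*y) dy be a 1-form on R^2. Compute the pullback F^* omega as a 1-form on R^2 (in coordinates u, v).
F^* omega = (2*v^3) du + (2*v*(u*v - 3*v^2 + 2)) dv

Using F^*(f dg) = (f ∘ F) d(g ∘ F), substitute each coordinate x_i by F_i(u, v) in f_i, and replace dx_i by d F_i = (∂F_i/∂u) du + (∂F_i/∂v) dv.
  For the x component: f_1(F) = 2*v^2; d F_1 = (v) du + (u) dv
  For the y component: f_2(F) = 2 - 3*v^2; d F_2 = (0) du + (2*v) dv
Combining and collecting du, dv coefficients:
  coeff of du: 2*v^3
  coeff of dv: 2*v*(u*v - 3*v^2 + 2)
F^* omega = (2*v^3) du + (2*v*(u*v - 3*v^2 + 2)) dv.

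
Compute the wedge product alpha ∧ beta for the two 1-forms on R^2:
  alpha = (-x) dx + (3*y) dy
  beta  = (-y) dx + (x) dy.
alpha ∧ beta = (-x^2 + 3*y^2) dx ∧ dy

Distribute the wedge, using dx_i ∧ dx_j = -dx_j ∧ dx_i and dx_i ∧ dx_i = 0. For each pair (i, j) with i < j, the coefficient of dx_i ∧ dx_j in alpha ∧ beta is (alpha_i * beta_j - alpha_j * beta_i). Collecting: alpha ∧ beta = (-x^2 + 3*y^2) dx ∧ dy.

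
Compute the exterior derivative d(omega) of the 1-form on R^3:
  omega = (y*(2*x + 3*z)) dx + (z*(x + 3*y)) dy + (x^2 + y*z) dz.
d(omega) = (-2*x - 2*z) dx ∧ dy + (2*x - 3*y) dx ∧ dz + (-x - 3*y + z) dy ∧ dz

For a 1-form omega = sum_i f_i dx_i, the exterior derivative is
  d(omega) = sum_{i < j} (∂f_j/∂x_i - ∂f_i/∂x_j) dx_i ∧ dx_j.
  coefficient of dx ∧ dy: ∂f_2/∂x - ∂f_1/∂y = ∂(z*(x + 3*y))/∂x - ∂(y*(2*x + 3*z))/∂y = -2*x - 2*z
  coefficient of dx ∧ dz: ∂f_3/∂x - ∂f_1/∂z = ∂(x^2 + y*z)/∂x - ∂(y*(2*x + 3*z))/∂z = 2*x - 3*y
  coefficient of dy ∧ dz: ∂f_3/∂y - ∂f_2/∂z = ∂(x^2 + y*z)/∂y - ∂(z*(x + 3*y))/∂z = -x - 3*y + z
Assembling: d(omega) = (-2*x - 2*z) dx ∧ dy + (2*x - 3*y) dx ∧ dz + (-x - 3*y + z) dy ∧ dz.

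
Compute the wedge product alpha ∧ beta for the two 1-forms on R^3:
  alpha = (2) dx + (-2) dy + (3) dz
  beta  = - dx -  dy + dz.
alpha ∧ beta = (-4) dx ∧ dy + (5) dx ∧ dz + (1) dy ∧ dz

Distribute the wedge, using dx_i ∧ dx_j = -dx_j ∧ dx_i and dx_i ∧ dx_i = 0. For each pair (i, j) with i < j, the coefficient of dx_i ∧ dx_j in alpha ∧ beta is (alpha_i * beta_j - alpha_j * beta_i). Collecting: alpha ∧ beta = (-4) dx ∧ dy + (5) dx ∧ dz + (1) dy ∧ dz.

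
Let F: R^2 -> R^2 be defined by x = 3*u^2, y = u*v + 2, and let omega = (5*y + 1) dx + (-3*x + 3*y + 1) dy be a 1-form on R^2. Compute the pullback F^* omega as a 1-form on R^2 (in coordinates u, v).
F^* omega = (21*u^2*v + 3*u*v^2 + 66*u + 7*v) du + (u*(-9*u^2 + 3*u*v + 7)) dv

Using F^*(f dg) = (f ∘ F) d(g ∘ F), substitute each coordinate x_i by F_i(u, v) in f_i, and replace dx_i by d F_i = (∂F_i/∂u) du + (∂F_i/∂v) dv.
  For the x component: f_1(F) = 5*u*v + 11; d F_1 = (6*u) du + (0) dv
  For the y component: f_2(F) = -9*u^2 + 3*u*v + 7; d F_2 = (v) du + (u) dv
Combining and collecting du, dv coefficients:
  coeff of du: 21*u^2*v + 3*u*v^2 + 66*u + 7*v
  coeff of dv: u*(-9*u^2 + 3*u*v + 7)
F^* omega = (21*u^2*v + 3*u*v^2 + 66*u + 7*v) du + (u*(-9*u^2 + 3*u*v + 7)) dv.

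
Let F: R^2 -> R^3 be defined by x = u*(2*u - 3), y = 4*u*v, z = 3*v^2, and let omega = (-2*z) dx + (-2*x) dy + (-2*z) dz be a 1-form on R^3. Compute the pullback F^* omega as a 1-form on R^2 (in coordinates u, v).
F^* omega = (2*v*(-8*u^2 - 12*u*v + 12*u + 9*v)) du + (-16*u^3 + 24*u^2 - 36*v^3) dv

Using F^*(f dg) = (f ∘ F) d(g ∘ F), substitute each coordinate x_i by F_i(u, v) in f_i, and replace dx_i by d F_i = (∂F_i/∂u) du + (∂F_i/∂v) dv.
  For the x component: f_1(F) = -6*v^2; d F_1 = (4*u - 3) du + (0) dv
  For the y component: f_2(F) = 2*u*(3 - 2*u); d F_2 = (4*v) du + (4*u) dv
  For the z component: f_3(F) = -6*v^2; d F_3 = (0) du + (6*v) dv
Combining and collecting du, dv coefficients:
  coeff of du: 2*v*(-8*u^2 - 12*u*v + 12*u + 9*v)
  coeff of dv: -16*u^3 + 24*u^2 - 36*v^3
F^* omega = (2*v*(-8*u^2 - 12*u*v + 12*u + 9*v)) du + (-16*u^3 + 24*u^2 - 36*v^3) dv.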